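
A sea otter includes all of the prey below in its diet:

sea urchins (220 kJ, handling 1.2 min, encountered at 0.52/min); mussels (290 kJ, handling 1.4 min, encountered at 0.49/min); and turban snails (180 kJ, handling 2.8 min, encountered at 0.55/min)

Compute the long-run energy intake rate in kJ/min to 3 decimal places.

Energy encountered per unit search time: 0.52×220 + 0.49×290 + 0.55×180 = 355.5 kJ/min.
Handling time per unit search time: 0.52×1.2 + 0.49×1.4 + 0.55×2.8 = 2.85.
Rate = 355.5/(1 + 2.85) = 92.34 kJ/min.

92.338 kJ/min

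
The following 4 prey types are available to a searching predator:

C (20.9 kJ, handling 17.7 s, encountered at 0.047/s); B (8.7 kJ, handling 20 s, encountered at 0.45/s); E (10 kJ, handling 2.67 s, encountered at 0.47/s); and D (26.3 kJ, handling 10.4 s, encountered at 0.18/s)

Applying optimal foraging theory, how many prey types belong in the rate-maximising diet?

2

E/h in descending order: E 3.75, D 2.53, C 1.18, B 0.435 kJ/s. The optimal diet is the largest prefix of this list for which every included type satisfies E_i/h_i > R on the types above it.
Rate on top 1: 2.084. D: 2.53 > 2.084 → include.
Rate on top 2: 2.286. C: 1.18 < 2.286 → exclude; stop.
Optimal diet: E, D — 2 of 4 types.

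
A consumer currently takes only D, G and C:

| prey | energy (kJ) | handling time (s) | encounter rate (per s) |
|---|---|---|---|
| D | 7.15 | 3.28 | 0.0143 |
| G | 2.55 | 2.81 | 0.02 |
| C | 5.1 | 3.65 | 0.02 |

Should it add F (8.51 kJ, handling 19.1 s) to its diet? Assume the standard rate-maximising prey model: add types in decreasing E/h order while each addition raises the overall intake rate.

Yes

Current rate: (0.0143×7.15 + 0.02×2.55 + 0.02×5.1)/(1 + 0.0143×3.28 + 0.02×2.81 + 0.02×3.65) = 0.217 kJ/s.
Profitability of F: 8.51/19.1 = 0.4455 kJ/s.
0.4455 > 0.217, so adding F raises the average — include it.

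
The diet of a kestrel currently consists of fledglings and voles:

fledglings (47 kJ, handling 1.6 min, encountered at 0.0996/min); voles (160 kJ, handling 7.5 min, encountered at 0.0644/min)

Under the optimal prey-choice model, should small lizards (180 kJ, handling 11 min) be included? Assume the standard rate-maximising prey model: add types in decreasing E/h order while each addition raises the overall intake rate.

On fledglings and voles alone, R = ΣλE/(1+Σλh) = 14.99/1.642 = 9.124 kJ/min.
small lizards: E/h = 180/11 = 16.36 kJ/min.
Since 16.36 > R, including small lizards increases the long-run rate.

Yes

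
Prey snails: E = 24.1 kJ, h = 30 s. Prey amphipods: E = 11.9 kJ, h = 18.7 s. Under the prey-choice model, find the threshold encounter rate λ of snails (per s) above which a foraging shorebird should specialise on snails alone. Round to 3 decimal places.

Drop amphipods once their profitability E₂/h₂ falls below the rate achievable on snails alone: E₂/h₂ = λE₁/(1 + λh₁).
Solve for λ: λE₁h₂ = E₂(1 + λh₁) → λ(E₁h₂ − E₂h₁) = E₂ → λ = E₂/(E₁h₂ − E₂h₁).
λ = 11.9/(24.1×18.7 − 11.9×30) = 11.9/93.67 = 0.127 per s.

0.127 per s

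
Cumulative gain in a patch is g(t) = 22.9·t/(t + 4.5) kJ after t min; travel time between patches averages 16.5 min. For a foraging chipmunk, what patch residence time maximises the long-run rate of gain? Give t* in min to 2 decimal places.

By the marginal value theorem, leave when the instantaneous gain rate g'(t) equals the habitat-wide average g(t)/(T + t).
g'(t) = 22.9·4.5/(t + 4.5)². Setting 22.9·4.5/(t+4.5)² = 22.9t/[(t+4.5)(16.5+t)] gives 4.5(16.5+t) = t(t+4.5), so t² = 4.5×16.5 = 74.25.
t* = √74.25 = 8.617 min.

8.62 min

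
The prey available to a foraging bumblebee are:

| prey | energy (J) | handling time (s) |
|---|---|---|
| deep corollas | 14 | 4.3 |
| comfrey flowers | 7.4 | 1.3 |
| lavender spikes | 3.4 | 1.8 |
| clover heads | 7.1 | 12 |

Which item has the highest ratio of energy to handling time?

In descending order of E/h:
comfrey flowers: 7.4/1.3 = 5.69 J/s
deep corollas: 14/4.3 = 3.26 J/s
lavender spikes: 3.4/1.8 = 1.89 J/s
clover heads: 7.1/12 = 0.592 J/s

comfrey flowers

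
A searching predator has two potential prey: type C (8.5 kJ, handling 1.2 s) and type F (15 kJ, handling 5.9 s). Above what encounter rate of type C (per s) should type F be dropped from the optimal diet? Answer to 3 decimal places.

0.467 per s

The zero-one rule: include type F iff E₂/h₂ > λE₁/(1+λh₁). Equality gives the switch point.
λE₁h₂ = E₂ + λE₂h₁ ⇒ λ = E₂/(E₁h₂ − E₂h₁) = 15/(50.15 − 18) = 0.4666 per s.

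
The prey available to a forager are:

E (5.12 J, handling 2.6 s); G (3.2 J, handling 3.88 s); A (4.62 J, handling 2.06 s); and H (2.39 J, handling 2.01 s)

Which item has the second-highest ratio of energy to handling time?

E

Profitability E/h (J/s): E = 5.12/2.6 = 1.97, G = 3.2/3.88 = 0.825, A = 4.62/2.06 = 2.24, H = 2.39/2.01 = 1.19.
Ranked: A > E > H > G.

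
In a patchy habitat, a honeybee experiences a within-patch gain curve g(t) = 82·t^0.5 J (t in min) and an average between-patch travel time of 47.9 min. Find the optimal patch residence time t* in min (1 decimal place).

Maximise g(t)/(T+t): set derivative to zero → g'(t)(T+t) = g(t).
g'(t) = 0.5·82·t^-0.5. Setting 0.5·82·t^-0.5 = 82·t^0.5/(47.9+t) gives 0.5(47.9+t) = t, so 0.50·t = 0.5×47.9.
t* = 0.5×47.9/0.50 = 47.9 min.

47.9 min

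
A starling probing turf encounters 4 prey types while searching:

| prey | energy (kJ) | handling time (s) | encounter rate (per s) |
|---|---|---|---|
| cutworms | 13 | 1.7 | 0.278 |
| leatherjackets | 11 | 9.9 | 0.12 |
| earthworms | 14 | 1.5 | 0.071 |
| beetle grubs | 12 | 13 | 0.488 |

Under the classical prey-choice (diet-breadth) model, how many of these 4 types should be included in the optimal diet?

2

Rank by E/h (kJ/s): earthworms 9.33, cutworms 7.65, leatherjackets 1.11, beetle grubs 0.923. Include each in turn until the next type's E/h falls below the running intake rate.
Rate on top 1: 0.8983. cutworms: 7.65 > 0.8983 → include.
Rate on top 2: 2.918. leatherjackets: 1.11 < 2.918 → exclude; stop.
Optimal diet: earthworms, cutworms — 2 of 4 types.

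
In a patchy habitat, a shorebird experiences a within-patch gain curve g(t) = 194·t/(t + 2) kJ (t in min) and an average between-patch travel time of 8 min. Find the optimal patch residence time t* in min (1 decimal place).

4.0 min

Optimal t* satisfies g'(t*) = g(t*)/(T + t*).
g'(t) = 194·2/(t + 2)². Setting 194·2/(t+2)² = 194t/[(t+2)(8+t)] gives 2(8+t) = t(t+2), so t² = 2×8 = 16.
t* = √16 = 4 min.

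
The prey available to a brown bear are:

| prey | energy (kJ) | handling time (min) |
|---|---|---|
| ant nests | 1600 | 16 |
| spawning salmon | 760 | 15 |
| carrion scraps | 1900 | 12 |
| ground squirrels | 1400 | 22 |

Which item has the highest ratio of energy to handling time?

carrion scraps

In descending order of E/h:
carrion scraps: 1900/12 = 158 kJ/min
ant nests: 1600/16 = 100 kJ/min
ground squirrels: 1400/22 = 63.6 kJ/min
spawning salmon: 760/15 = 50.7 kJ/min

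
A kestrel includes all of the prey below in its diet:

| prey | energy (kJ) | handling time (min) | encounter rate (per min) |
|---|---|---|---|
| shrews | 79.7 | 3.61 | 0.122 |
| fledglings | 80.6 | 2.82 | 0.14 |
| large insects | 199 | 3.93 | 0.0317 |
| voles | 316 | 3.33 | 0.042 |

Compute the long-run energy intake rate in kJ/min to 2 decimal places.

R = Σλ_iE_i / (1 + Σλ_ih_i)
Numerator: 0.122×79.7 + 0.14×80.6 + 0.0317×199 + 0.042×316 = 40.59
Denominator: 1 + 0.122×3.61 + 0.14×2.82 + 0.0317×3.93 + 0.042×3.33 = 2.1
R = 40.59/2.1 = 19.33 kJ/min

19.33 kJ/min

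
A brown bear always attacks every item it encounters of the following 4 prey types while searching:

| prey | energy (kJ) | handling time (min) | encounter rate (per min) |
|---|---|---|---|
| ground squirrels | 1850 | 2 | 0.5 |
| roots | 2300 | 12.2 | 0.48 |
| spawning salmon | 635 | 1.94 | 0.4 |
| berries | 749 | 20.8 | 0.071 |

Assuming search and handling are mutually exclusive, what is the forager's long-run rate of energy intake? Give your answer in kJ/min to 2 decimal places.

231.10 kJ/min

Energy encountered per unit search time: 0.5×1850 + 0.48×2300 + 0.4×635 + 0.071×749 = 2336 kJ/min.
Handling time per unit search time: 0.5×2 + 0.48×12.2 + 0.4×1.94 + 0.071×20.8 = 9.109.
Rate = 2336/(1 + 9.109) = 231.1 kJ/min.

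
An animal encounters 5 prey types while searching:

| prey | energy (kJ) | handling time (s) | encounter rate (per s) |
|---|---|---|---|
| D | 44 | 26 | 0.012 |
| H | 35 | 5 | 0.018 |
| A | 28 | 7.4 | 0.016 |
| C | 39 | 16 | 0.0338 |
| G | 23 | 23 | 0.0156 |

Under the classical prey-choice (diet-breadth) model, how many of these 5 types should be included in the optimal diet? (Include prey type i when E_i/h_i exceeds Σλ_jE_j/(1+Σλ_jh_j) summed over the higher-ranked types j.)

4

E/h in descending order: H 7, A 3.78, C 2.44, D 1.69, G 1 kJ/s. The optimal diet is the largest prefix of this list for which every included type satisfies E_i/h_i > R on the types above it.
Rate on top 1: 0.578. A: 3.78 > 0.578 → include.
Rate on top 2: 0.8921. C: 2.44 > 0.8921 → include.
Rate on top 3: 1.37. D: 1.69 > 1.37 → include.
Rate on top 4: 1.419. G: 1 < 1.419 → exclude; stop.
Optimal diet: H, A, C, D — 4 of 5 types.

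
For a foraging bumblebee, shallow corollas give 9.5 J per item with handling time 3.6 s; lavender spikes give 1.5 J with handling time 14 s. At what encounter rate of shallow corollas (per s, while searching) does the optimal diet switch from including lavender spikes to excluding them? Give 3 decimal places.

At the threshold, the rate on shallow corollas alone equals the profitability of lavender spikes: λ·9.5/(1 + λ·3.6) = 1.5/14 = 0.1071.
Rearranging, λ(9.5 − 0.1071×3.6) = 0.1071, so λ = 0.1071/9.114 = 0.01176 per s.

0.012 per s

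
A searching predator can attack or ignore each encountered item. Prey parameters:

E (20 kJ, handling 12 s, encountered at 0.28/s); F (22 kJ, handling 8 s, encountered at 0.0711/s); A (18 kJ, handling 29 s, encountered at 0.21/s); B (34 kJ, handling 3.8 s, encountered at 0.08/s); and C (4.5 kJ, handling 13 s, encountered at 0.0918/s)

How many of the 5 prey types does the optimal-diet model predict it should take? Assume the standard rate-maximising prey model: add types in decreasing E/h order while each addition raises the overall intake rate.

Profitabilities (E/h, kJ/s): B 8.95, F 2.75, E 1.67, A 0.621, C 0.346. Add prey in this order while the next type's profitability exceeds the intake rate on those already taken.
Rate on top 1: 2.086. F: 2.75 > 2.086 → include.
Rate on top 2: 2.288. E: 1.67 < 2.288 → exclude; stop.
Optimal diet: B, F — 2 of 5 types.

2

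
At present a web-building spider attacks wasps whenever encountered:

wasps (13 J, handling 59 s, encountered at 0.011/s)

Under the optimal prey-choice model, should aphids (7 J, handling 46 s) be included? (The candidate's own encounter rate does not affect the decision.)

Yes

Current rate: (0.011×13)/(1 + 0.011×59) = 0.08672 J/s.
Profitability of aphids: 7/46 = 0.1522 J/s.
Since 0.1522 > R, including aphids increases the long-run rate.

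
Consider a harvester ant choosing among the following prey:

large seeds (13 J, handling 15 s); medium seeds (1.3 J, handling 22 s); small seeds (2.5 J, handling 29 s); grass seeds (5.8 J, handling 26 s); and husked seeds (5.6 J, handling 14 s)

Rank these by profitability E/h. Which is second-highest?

Profitability E/h (J/s): large seeds = 13/15 = 0.867, medium seeds = 1.3/22 = 0.0591, small seeds = 2.5/29 = 0.0862, grass seeds = 5.8/26 = 0.223, husked seeds = 5.6/14 = 0.4.
Ranked: large seeds > husked seeds > grass seeds > small seeds > medium seeds.

husked seeds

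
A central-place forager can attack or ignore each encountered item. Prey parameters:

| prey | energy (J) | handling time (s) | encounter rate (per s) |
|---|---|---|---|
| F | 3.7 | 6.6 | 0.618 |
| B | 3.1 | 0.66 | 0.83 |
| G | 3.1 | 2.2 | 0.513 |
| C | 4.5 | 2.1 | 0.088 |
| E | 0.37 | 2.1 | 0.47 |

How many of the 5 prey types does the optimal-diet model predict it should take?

2

Rank by E/h (J/s): B 4.7, C 2.14, G 1.41, F 0.561, E 0.176. Include each in turn until the next type's E/h falls below the running intake rate.
Rate on top 1: 1.662. C: 2.14 > 1.662 → include.
Rate on top 2: 1.714. G: 1.41 < 1.714 → exclude; stop.
Optimal diet: B, C — 2 of 5 types.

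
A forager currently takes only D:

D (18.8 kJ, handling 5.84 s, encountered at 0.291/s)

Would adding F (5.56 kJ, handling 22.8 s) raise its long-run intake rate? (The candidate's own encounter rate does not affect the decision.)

No

Intake rate on the current diet: R = (0.291×18.8) / (1 + 0.291×5.84) = 5.471/2.699 = 2.027 kJ/s.
Profitability of F: 5.56/22.8 = 0.2439 kJ/s.
0.2439 < 2.027, so adding F would lower the average — exclude it.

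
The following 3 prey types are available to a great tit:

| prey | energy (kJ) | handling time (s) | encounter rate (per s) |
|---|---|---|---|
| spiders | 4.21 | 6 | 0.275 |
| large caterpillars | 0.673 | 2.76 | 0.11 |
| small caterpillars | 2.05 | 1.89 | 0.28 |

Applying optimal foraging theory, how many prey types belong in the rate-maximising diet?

E/h in descending order: small caterpillars 1.08, spiders 0.702, large caterpillars 0.244 kJ/s. The optimal diet is the largest prefix of this list for which every included type satisfies E_i/h_i > R on the types above it.
Rate on top 1: 0.3754. spiders: 0.702 > 0.3754 → include.
Rate on top 2: 0.5447. large caterpillars: 0.244 < 0.5447 → exclude; stop.
Optimal diet: small caterpillars, spiders — 2 of 3 types.

2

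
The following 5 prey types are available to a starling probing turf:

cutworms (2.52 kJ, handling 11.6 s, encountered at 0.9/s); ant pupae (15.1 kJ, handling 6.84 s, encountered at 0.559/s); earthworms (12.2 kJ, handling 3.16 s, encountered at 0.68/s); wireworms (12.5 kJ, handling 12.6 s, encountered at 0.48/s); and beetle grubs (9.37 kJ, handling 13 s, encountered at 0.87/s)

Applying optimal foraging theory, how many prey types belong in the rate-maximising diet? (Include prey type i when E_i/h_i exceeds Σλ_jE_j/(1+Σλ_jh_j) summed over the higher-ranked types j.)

Profitabilities (E/h, kJ/s): earthworms 3.86, ant pupae 2.21, wireworms 0.992, beetle grubs 0.721, cutworms 0.217. Add prey in this order while the next type's profitability exceeds the intake rate on those already taken.
Rate on top 1: 2.635. ant pupae: 2.21 < 2.635 → exclude; stop.
Optimal diet: earthworms — 1 of 5 types.

1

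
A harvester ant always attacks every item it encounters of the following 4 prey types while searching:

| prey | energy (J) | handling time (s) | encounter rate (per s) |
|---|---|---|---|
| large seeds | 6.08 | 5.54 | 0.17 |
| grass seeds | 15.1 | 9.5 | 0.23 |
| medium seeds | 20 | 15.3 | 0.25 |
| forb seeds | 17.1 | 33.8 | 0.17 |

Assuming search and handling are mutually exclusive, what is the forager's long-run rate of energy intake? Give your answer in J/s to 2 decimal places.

R = (0.17×6.08 + 0.23×15.1 + 0.25×20 + 0.17×17.1) / (1 + 0.17×5.54 + 0.23×9.5 + 0.25×15.3 + 0.17×33.8) = 12.41/13.7 = 0.9062 J/s.

0.91 J/s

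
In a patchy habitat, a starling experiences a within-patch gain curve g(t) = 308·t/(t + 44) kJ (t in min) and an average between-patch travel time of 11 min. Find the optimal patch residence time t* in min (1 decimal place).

By the marginal value theorem, leave when the instantaneous gain rate g'(t) equals the habitat-wide average g(t)/(T + t).
g'(t) = 308·44/(t + 44)². Setting 308·44/(t+44)² = 308t/[(t+44)(11+t)] gives 44(11+t) = t(t+44), so t² = 44×11 = 484.
t* = √484 = 22 min.

22.0 min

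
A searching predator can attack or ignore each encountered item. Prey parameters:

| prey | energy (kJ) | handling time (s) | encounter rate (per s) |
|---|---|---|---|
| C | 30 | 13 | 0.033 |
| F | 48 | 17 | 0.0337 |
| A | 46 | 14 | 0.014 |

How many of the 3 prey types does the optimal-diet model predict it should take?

3

Rank by E/h (kJ/s): A 3.29, F 2.82, C 2.31. Include each in turn until the next type's E/h falls below the running intake rate.
Rate on top 1: 0.5385. F: 2.82 > 0.5385 → include.
Rate on top 2: 1.279. C: 2.31 > 1.279 → include.
Optimal diet: A, F, C — 3 of 3 types.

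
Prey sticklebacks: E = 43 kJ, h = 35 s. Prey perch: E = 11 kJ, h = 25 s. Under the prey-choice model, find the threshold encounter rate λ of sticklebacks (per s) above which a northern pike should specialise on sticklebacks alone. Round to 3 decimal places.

Drop perch once their profitability E₂/h₂ falls below the rate achievable on sticklebacks alone: E₂/h₂ = λE₁/(1 + λh₁).
Solve for λ: λE₁h₂ = E₂(1 + λh₁) → λ(E₁h₂ − E₂h₁) = E₂ → λ = E₂/(E₁h₂ − E₂h₁).
λ = 11/(43×25 − 11×35) = 11/690 = 0.01594 per s.

0.016 per s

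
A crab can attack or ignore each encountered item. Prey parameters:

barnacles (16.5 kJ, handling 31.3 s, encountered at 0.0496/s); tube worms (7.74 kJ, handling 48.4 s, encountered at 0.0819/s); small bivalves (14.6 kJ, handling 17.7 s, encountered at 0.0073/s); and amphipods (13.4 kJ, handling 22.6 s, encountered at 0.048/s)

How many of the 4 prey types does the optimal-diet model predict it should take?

3

E/h in descending order: small bivalves 0.825, amphipods 0.593, barnacles 0.527, tube worms 0.16 kJ/s. The optimal diet is the largest prefix of this list for which every included type satisfies E_i/h_i > R on the types above it.
Rate on top 1: 0.09438. amphipods: 0.593 > 0.09438 → include.
Rate on top 2: 0.3387. barnacles: 0.527 > 0.3387 → include.
Rate on top 3: 0.4164. tube worms: 0.16 < 0.4164 → exclude; stop.
Optimal diet: small bivalves, amphipods, barnacles — 3 of 4 types.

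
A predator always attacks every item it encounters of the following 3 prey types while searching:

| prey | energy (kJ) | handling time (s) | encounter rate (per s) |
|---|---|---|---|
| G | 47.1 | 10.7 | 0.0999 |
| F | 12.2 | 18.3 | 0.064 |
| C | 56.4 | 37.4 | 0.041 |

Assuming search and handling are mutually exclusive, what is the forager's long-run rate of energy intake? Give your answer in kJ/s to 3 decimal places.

R = Σλ_iE_i / (1 + Σλ_ih_i)
Numerator: 0.0999×47.1 + 0.064×12.2 + 0.041×56.4 = 7.798
Denominator: 1 + 0.0999×10.7 + 0.064×18.3 + 0.041×37.4 = 4.774
R = 7.798/4.774 = 1.634 kJ/s

1.634 kJ/s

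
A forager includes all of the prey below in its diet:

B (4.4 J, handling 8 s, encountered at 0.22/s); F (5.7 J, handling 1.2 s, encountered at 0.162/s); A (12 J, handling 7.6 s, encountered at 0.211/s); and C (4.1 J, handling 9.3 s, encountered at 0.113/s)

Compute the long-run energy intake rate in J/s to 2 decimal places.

0.87 J/s

R = (0.22×4.4 + 0.162×5.7 + 0.211×12 + 0.113×4.1) / (1 + 0.22×8 + 0.162×1.2 + 0.211×7.6 + 0.113×9.3) = 4.887/5.609 = 0.8712 J/s.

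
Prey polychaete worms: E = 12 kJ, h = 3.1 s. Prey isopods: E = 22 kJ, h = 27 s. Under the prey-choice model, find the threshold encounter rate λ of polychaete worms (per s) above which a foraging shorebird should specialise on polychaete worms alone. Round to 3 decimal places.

0.086 per s

At the threshold, the rate on polychaete worms alone equals the profitability of isopods: λ·12/(1 + λ·3.1) = 22/27 = 0.8148.
Rearranging, λ(12 − 0.8148×3.1) = 0.8148, so λ = 0.8148/9.474 = 0.086 per s.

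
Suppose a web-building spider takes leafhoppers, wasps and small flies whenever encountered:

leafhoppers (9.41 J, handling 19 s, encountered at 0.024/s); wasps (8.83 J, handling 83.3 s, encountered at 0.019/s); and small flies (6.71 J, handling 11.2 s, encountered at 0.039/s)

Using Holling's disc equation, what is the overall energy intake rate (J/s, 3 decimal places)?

0.189 J/s

Energy encountered per unit search time: 0.024×9.41 + 0.019×8.83 + 0.039×6.71 = 0.6553 J/s.
Handling time per unit search time: 0.024×19 + 0.019×83.3 + 0.039×11.2 = 2.475.
Rate = 0.6553/(1 + 2.475) = 0.1885 J/s.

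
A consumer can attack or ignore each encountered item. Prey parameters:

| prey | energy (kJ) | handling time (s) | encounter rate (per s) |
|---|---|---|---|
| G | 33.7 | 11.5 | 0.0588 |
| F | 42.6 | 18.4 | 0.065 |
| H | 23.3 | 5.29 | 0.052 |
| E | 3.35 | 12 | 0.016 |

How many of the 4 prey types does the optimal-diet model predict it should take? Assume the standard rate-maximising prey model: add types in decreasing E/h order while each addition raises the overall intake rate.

3

Rank by E/h (kJ/s): H 4.4, G 2.93, F 2.32, E 0.279. Include each in turn until the next type's E/h falls below the running intake rate.
Rate on top 1: 0.9502. G: 2.93 > 0.9502 → include.
Rate on top 2: 1.636. F: 2.32 > 1.636 → include.
Rate on top 3: 1.894. E: 0.279 < 1.894 → exclude; stop.
Optimal diet: H, G, F — 3 of 4 types.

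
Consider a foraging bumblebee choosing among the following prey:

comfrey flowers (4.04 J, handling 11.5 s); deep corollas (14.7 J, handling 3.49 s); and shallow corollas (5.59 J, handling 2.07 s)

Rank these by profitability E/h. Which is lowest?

comfrey flowers

In descending order of E/h:
deep corollas: 14.7/3.49 = 4.21 J/s
shallow corollas: 5.59/2.07 = 2.7 J/s
comfrey flowers: 4.04/11.5 = 0.351 J/s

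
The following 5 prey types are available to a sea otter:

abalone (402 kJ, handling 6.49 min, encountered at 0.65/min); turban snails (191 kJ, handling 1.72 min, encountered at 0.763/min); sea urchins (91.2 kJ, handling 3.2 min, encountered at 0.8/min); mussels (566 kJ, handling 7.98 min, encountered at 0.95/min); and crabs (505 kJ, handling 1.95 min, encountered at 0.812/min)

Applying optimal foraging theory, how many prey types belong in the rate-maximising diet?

1

Rank by E/h (kJ/min): crabs 259, turban snails 111, mussels 70.9, abalone 61.9, sea urchins 28.5. Include each in turn until the next type's E/h falls below the running intake rate.
Rate on top 1: 158.7. turban snails: 111 < 158.7 → exclude; stop.
Optimal diet: crabs — 1 of 5 types.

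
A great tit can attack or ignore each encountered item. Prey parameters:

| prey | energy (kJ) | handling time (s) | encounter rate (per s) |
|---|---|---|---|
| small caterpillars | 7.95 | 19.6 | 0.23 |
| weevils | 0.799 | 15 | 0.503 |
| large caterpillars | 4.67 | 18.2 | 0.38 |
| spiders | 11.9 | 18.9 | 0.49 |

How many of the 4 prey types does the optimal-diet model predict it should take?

1

Rank by E/h (kJ/s): spiders 0.63, small caterpillars 0.406, large caterpillars 0.257, weevils 0.0533. Include each in turn until the next type's E/h falls below the running intake rate.
Rate on top 1: 0.5683. small caterpillars: 0.406 < 0.5683 → exclude; stop.
Optimal diet: spiders — 1 of 4 types.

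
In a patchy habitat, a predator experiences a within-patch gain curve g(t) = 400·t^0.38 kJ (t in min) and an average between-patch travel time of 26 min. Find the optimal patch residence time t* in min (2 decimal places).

Optimal t* satisfies g'(t*) = g(t*)/(T + t*).
g'(t) = 0.38·400·t^-0.62. Setting 0.38·400·t^-0.62 = 400·t^0.38/(26+t) gives 0.38(26+t) = t, so 0.62·t = 0.38×26.
t* = 0.38×26/0.62 = 15.94 min.

15.94 min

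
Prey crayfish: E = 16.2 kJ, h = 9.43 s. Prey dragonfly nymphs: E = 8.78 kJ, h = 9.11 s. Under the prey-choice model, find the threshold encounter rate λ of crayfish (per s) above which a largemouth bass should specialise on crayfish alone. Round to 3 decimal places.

Drop dragonfly nymphs once their profitability E₂/h₂ falls below the rate achievable on crayfish alone: E₂/h₂ = λE₁/(1 + λh₁).
Solve for λ: λE₁h₂ = E₂(1 + λh₁) → λ(E₁h₂ − E₂h₁) = E₂ → λ = E₂/(E₁h₂ − E₂h₁).
λ = 8.78/(16.2×9.11 − 8.78×9.43) = 8.78/64.79 = 0.1355 per s.

0.136 per s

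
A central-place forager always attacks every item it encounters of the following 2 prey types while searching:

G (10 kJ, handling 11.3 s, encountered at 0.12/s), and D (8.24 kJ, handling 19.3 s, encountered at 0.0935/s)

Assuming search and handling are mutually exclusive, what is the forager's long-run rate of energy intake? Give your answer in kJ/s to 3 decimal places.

R = Σλ_iE_i / (1 + Σλ_ih_i)
Numerator: 0.12×10 + 0.0935×8.24 = 1.97
Denominator: 1 + 0.12×11.3 + 0.0935×19.3 = 4.161
R = 1.97/4.161 = 0.4736 kJ/s

0.474 kJ/s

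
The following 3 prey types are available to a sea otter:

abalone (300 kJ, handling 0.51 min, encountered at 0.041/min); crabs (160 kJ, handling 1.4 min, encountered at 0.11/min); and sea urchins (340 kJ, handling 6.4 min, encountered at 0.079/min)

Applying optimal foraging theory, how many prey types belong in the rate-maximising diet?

3

E/h in descending order: abalone 588, crabs 114, sea urchins 53.1 kJ/min. The optimal diet is the largest prefix of this list for which every included type satisfies E_i/h_i > R on the types above it.
Rate on top 1: 12.05. crabs: 114 > 12.05 → include.
Rate on top 2: 25.45. sea urchins: 53.1 > 25.45 → include.
Optimal diet: abalone, crabs, sea urchins — 3 of 3 types.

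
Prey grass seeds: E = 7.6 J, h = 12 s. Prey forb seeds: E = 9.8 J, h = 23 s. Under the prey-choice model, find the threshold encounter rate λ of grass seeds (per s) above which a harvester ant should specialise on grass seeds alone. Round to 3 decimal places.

Drop forb seeds once their profitability E₂/h₂ falls below the rate achievable on grass seeds alone: E₂/h₂ = λE₁/(1 + λh₁).
Solve for λ: λE₁h₂ = E₂(1 + λh₁) → λ(E₁h₂ − E₂h₁) = E₂ → λ = E₂/(E₁h₂ − E₂h₁).
λ = 9.8/(7.6×23 − 9.8×12) = 9.8/57.2 = 0.1713 per s.

0.171 per s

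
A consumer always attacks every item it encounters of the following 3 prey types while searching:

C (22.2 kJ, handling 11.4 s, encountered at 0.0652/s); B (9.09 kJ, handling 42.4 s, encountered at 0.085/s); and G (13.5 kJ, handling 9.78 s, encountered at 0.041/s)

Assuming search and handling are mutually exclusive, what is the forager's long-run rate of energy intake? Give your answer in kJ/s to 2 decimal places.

0.48 kJ/s

R = Σλ_iE_i / (1 + Σλ_ih_i)
Numerator: 0.0652×22.2 + 0.085×9.09 + 0.041×13.5 = 2.774
Denominator: 1 + 0.0652×11.4 + 0.085×42.4 + 0.041×9.78 = 5.748
R = 2.774/5.748 = 0.4825 kJ/s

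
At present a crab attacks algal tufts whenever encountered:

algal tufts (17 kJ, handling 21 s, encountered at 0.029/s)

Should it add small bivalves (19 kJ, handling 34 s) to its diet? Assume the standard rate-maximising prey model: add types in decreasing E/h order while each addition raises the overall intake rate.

Yes

On algal tufts alone, R = ΣλE/(1+Σλh) = 0.493/1.609 = 0.3064 kJ/s.
small bivalves: E/h = 19/34 = 0.5588 kJ/s.
0.5588 > 0.3064, so adding small bivalves raises the average — include it.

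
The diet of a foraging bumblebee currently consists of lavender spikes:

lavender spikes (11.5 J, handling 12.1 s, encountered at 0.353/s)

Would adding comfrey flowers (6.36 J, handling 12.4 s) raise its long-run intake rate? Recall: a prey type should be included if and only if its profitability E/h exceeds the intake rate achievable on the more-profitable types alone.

No

On lavender spikes alone, R = ΣλE/(1+Σλh) = 4.059/5.271 = 0.7701 J/s.
comfrey flowers: E/h = 6.36/12.4 = 0.5129 J/s.
0.5129 < 0.7701, so adding comfrey flowers would lower the average — exclude it.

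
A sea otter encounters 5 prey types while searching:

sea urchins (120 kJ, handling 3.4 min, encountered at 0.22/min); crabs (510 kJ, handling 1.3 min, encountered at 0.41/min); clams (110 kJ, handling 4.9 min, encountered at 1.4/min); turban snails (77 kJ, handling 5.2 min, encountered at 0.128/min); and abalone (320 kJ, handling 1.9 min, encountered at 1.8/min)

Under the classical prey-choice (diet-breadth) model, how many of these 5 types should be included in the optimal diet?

Rank by E/h (kJ/min): crabs 392, abalone 168, sea urchins 35.3, clams 22.4, turban snails 14.8. Include each in turn until the next type's E/h falls below the running intake rate.
Rate on top 1: 136.4. abalone: 168 > 136.4 → include.
Rate on top 2: 158.5. sea urchins: 35.3 < 158.5 → exclude; stop.
Optimal diet: crabs, abalone — 2 of 5 types.

2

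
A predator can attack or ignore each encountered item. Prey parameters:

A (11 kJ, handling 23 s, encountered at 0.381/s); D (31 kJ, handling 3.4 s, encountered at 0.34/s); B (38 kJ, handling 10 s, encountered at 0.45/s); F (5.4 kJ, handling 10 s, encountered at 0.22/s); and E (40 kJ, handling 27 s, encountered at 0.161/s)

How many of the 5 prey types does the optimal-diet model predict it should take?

1

E/h in descending order: D 9.12, B 3.8, E 1.48, F 0.54, A 0.478 kJ/s. The optimal diet is the largest prefix of this list for which every included type satisfies E_i/h_i > R on the types above it.
Rate on top 1: 4.889. B: 3.8 < 4.889 → exclude; stop.
Optimal diet: D — 1 of 5 types.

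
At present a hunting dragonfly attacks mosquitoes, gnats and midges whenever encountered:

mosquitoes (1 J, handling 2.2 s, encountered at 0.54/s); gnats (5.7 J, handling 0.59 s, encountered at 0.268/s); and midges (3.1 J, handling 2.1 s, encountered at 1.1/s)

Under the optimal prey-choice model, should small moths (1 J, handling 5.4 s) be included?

Intake rate on the current diet: R = (0.54×1 + 0.268×5.7 + 1.1×3.1) / (1 + 0.54×2.2 + 0.268×0.59 + 1.1×2.1) = 5.478/4.656 = 1.176 J/s.
Profitability of small moths: 1/5.4 = 0.1852 J/s.
0.1852 < 1.176, so adding small moths would lower the average — exclude it.

No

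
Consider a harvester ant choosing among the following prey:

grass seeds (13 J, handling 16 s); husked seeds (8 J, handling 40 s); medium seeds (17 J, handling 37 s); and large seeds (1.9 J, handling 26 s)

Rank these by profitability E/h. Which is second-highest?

medium seeds

Profitability E/h (J/s): grass seeds = 13/16 = 0.812, husked seeds = 8/40 = 0.2, medium seeds = 17/37 = 0.459, large seeds = 1.9/26 = 0.0731.
Ranked: grass seeds > medium seeds > husked seeds > large seeds.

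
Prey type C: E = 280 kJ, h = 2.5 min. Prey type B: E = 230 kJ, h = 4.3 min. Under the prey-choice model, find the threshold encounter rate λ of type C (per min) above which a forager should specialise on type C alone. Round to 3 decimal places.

0.366 per min

The zero-one rule: include type B iff E₂/h₂ > λE₁/(1+λh₁). Equality gives the switch point.
λE₁h₂ = E₂ + λE₂h₁ ⇒ λ = E₂/(E₁h₂ − E₂h₁) = 230/(1204 − 575) = 0.3657 per min.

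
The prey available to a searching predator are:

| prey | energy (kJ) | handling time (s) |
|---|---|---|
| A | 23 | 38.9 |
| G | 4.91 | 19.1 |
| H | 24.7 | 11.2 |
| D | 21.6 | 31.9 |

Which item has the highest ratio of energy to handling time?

Profitability E/h (kJ/s): A = 23/38.9 = 0.591, G = 4.91/19.1 = 0.257, H = 24.7/11.2 = 2.21, D = 21.6/31.9 = 0.677.
Ranked: H > D > A > G.

H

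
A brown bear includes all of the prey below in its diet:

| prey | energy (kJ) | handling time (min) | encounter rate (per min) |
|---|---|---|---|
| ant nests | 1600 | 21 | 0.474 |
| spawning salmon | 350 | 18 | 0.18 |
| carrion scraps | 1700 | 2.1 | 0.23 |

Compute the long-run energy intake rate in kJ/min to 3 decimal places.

R = (0.474×1600 + 0.18×350 + 0.23×1700) / (1 + 0.474×21 + 0.18×18 + 0.23×2.1) = 1212/14.68 = 82.61 kJ/min.

82.605 kJ/min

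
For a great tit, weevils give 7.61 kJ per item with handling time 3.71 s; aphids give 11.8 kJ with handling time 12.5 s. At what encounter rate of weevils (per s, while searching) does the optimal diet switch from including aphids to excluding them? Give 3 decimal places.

Drop aphids once their profitability E₂/h₂ falls below the rate achievable on weevils alone: E₂/h₂ = λE₁/(1 + λh₁).
Solve for λ: λE₁h₂ = E₂(1 + λh₁) → λ(E₁h₂ − E₂h₁) = E₂ → λ = E₂/(E₁h₂ − E₂h₁).
λ = 11.8/(7.61×12.5 − 11.8×3.71) = 11.8/51.35 = 0.2298 per s.

0.230 per s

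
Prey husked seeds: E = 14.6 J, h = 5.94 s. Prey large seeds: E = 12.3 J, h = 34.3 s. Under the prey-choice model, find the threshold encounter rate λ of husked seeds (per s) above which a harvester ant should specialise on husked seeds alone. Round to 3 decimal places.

0.029 per s

The zero-one rule: include large seeds iff E₂/h₂ > λE₁/(1+λh₁). Equality gives the switch point.
λE₁h₂ = E₂ + λE₂h₁ ⇒ λ = E₂/(E₁h₂ − E₂h₁) = 12.3/(500.8 − 73.06) = 0.02876 per s.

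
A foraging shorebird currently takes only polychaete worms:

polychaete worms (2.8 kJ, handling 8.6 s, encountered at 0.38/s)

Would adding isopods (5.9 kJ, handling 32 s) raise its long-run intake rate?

Current rate: (0.38×2.8)/(1 + 0.38×8.6) = 0.2493 kJ/s.
Profitability of isopods: 5.9/32 = 0.1844 kJ/s.
Since 0.1844 < R, time spent handling isopods is better spent searching.

No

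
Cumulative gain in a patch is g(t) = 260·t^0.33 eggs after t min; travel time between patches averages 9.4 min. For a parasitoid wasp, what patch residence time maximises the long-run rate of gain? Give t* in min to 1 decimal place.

Maximise g(t)/(T+t): set derivative to zero → g'(t)(T+t) = g(t).
g'(t) = 0.33·260·t^-0.67. Setting 0.33·260·t^-0.67 = 260·t^0.33/(9.4+t) gives 0.33(9.4+t) = t, so 0.67·t = 0.33×9.4.
t* = 0.33×9.4/0.67 = 4.63 min.

4.6 min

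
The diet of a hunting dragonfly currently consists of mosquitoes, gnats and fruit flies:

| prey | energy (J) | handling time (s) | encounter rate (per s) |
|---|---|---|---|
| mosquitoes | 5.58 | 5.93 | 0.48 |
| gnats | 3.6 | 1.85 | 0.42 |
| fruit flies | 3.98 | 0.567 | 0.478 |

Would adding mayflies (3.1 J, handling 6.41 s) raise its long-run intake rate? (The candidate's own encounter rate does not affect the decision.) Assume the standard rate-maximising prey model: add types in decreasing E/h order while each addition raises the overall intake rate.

Current rate: (0.48×5.58 + 0.42×3.6 + 0.478×3.98)/(1 + 0.48×5.93 + 0.42×1.85 + 0.478×0.567) = 1.245 J/s.
Profitability of mayflies: 3.1/6.41 = 0.4836 J/s.
0.4836 < 1.245, so adding mayflies would lower the average — exclude it.

No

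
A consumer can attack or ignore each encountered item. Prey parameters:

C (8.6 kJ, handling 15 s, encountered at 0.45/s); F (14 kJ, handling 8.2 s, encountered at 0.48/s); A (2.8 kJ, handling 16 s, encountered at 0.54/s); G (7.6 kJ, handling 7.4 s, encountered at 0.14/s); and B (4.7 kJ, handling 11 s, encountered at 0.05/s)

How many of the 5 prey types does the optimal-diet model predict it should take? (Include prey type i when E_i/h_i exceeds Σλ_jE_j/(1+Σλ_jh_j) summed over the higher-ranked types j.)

1

E/h in descending order: F 1.71, G 1.03, C 0.573, B 0.427, A 0.175 kJ/s. The optimal diet is the largest prefix of this list for which every included type satisfies E_i/h_i > R on the types above it.
Rate on top 1: 1.361. G: 1.03 < 1.361 → exclude; stop.
Optimal diet: F — 1 of 5 types.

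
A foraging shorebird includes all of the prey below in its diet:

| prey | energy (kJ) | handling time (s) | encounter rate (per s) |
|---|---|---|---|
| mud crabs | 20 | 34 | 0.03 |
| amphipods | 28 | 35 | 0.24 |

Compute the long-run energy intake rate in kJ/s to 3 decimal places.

0.702 kJ/s

R = Σλ_iE_i / (1 + Σλ_ih_i)
Numerator: 0.03×20 + 0.24×28 = 7.32
Denominator: 1 + 0.03×34 + 0.24×35 = 10.42
R = 7.32/10.42 = 0.7025 kJ/s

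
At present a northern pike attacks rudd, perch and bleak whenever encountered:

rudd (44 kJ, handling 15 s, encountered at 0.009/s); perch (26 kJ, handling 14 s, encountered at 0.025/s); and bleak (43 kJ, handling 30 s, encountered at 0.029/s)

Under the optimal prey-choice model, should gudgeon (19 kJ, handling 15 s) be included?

On rudd, perch and bleak alone, R = ΣλE/(1+Σλh) = 2.293/2.355 = 0.9737 kJ/s.
Profitability of gudgeon: 19/15 = 1.267 kJ/s.
Since 1.267 > R, including gudgeon increases the long-run rate.

Yes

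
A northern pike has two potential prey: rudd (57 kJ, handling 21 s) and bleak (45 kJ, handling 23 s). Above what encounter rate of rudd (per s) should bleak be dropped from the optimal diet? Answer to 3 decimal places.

0.123 per s

At the threshold, the rate on rudd alone equals the profitability of bleak: λ·57/(1 + λ·21) = 45/23 = 1.957.
Rearranging, λ(57 − 1.957×21) = 1.957, so λ = 1.957/15.91 = 0.123 per s.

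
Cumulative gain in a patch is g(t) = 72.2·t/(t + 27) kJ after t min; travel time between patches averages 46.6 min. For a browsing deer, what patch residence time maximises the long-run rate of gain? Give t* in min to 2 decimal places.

35.47 min

Maximise g(t)/(T+t): set derivative to zero → g'(t)(T+t) = g(t).
g'(t) = 72.2·27/(t + 27)². Setting 72.2·27/(t+27)² = 72.2t/[(t+27)(46.6+t)] gives 27(46.6+t) = t(t+27), so t² = 27×46.6 = 1258.
t* = √1258 = 35.47 min.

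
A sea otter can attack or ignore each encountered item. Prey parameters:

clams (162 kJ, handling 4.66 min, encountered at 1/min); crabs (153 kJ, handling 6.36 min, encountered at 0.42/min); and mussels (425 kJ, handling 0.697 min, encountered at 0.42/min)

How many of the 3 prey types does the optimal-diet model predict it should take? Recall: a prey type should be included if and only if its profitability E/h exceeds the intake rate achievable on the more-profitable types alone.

1

Profitabilities (E/h, kJ/min): mussels 610, clams 34.8, crabs 24.1. Add prey in this order while the next type's profitability exceeds the intake rate on those already taken.
Rate on top 1: 138.1. clams: 34.8 < 138.1 → exclude; stop.
Optimal diet: mussels — 1 of 3 types.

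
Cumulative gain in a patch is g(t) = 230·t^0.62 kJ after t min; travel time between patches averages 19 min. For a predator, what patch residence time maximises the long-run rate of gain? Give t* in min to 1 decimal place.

By the marginal value theorem, leave when the instantaneous gain rate g'(t) equals the habitat-wide average g(t)/(T + t).
g'(t) = 0.62·230·t^-0.38. Setting 0.62·230·t^-0.38 = 230·t^0.62/(19+t) gives 0.62(19+t) = t, so 0.38·t = 0.62×19.
t* = 0.62×19/0.38 = 31 min.

31.0 min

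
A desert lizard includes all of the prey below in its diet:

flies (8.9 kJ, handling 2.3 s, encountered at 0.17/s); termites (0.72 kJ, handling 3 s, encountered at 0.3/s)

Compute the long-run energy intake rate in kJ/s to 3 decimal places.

Energy encountered per unit search time: 0.17×8.9 + 0.3×0.72 = 1.729 kJ/s.
Handling time per unit search time: 0.17×2.3 + 0.3×3 = 1.291.
Rate = 1.729/(1 + 1.291) = 0.7547 kJ/s.

0.755 kJ/s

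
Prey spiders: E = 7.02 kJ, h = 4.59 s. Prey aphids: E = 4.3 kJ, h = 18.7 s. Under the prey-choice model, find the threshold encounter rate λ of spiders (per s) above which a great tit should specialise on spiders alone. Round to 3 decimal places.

At the threshold, the rate on spiders alone equals the profitability of aphids: λ·7.02/(1 + λ·4.59) = 4.3/18.7 = 0.2299.
Rearranging, λ(7.02 − 0.2299×4.59) = 0.2299, so λ = 0.2299/5.965 = 0.03855 per s.

0.039 per s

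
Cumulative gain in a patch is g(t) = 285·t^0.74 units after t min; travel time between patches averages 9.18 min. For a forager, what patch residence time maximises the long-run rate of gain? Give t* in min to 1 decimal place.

26.1 min

Maximise g(t)/(T+t): set derivative to zero → g'(t)(T+t) = g(t).
g'(t) = 0.74·285·t^-0.26. Setting 0.74·285·t^-0.26 = 285·t^0.74/(9.18+t) gives 0.74(9.18+t) = t, so 0.26·t = 0.74×9.18.
t* = 0.74×9.18/0.26 = 26.13 min.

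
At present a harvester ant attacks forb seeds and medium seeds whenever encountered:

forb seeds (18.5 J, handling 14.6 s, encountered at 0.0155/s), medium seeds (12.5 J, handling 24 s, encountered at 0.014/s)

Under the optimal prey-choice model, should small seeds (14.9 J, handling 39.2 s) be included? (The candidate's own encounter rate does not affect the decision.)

Yes

On forb seeds and medium seeds alone, R = ΣλE/(1+Σλh) = 0.4617/1.562 = 0.2956 J/s.
small seeds: E/h = 14.9/39.2 = 0.3801 J/s.
Since 0.3801 > R, including small seeds increases the long-run rate.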